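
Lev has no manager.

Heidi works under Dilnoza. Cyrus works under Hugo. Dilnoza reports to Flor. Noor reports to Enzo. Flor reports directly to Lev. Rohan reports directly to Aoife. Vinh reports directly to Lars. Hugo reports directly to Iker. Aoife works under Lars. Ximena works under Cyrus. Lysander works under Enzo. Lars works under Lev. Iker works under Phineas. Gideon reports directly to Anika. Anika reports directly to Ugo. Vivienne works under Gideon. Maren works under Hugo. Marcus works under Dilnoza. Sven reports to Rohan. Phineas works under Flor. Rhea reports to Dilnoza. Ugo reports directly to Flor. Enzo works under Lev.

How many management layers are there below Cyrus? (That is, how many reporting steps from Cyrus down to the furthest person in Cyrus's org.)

1

The longest chain under Cyrus runs Cyrus → Ximena, which is 1 level below Cyrus.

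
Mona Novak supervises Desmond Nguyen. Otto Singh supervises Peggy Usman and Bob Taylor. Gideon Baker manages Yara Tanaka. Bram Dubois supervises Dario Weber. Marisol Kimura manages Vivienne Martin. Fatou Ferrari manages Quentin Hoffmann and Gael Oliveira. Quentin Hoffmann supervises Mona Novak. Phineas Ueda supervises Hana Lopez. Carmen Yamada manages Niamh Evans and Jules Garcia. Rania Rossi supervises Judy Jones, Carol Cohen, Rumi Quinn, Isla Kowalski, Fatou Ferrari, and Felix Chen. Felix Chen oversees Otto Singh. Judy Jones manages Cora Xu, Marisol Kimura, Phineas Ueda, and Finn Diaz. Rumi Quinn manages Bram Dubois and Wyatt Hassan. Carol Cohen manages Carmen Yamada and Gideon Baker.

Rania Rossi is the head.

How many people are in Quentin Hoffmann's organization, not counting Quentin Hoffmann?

2

Quentin Hoffmann directly manages Mona Novak. Under Mona Novak: Desmond Nguyen (1). That's 2 in total.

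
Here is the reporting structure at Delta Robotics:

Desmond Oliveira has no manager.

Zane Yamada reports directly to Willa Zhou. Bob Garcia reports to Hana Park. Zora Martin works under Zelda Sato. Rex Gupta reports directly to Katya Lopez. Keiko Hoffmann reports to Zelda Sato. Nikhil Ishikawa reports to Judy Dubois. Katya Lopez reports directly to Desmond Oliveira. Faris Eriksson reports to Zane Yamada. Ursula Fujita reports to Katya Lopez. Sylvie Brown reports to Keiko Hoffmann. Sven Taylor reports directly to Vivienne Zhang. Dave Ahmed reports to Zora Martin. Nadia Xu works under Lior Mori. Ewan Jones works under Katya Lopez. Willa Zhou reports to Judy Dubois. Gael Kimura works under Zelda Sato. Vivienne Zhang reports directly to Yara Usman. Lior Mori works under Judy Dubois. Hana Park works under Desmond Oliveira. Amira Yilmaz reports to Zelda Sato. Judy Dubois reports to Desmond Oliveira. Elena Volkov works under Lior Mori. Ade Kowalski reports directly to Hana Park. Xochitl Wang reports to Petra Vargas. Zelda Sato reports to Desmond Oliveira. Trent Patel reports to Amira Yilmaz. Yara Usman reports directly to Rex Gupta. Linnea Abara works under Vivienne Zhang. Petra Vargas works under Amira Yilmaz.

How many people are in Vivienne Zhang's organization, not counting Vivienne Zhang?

2

Vivienne Zhang directly manages Linnea Abara, Sven Taylor. Linnea Abara has no reports. Sven Taylor has no reports. So Vivienne Zhang's organization is 2 direct reports plus everyone under them: 1 + 1 = 2.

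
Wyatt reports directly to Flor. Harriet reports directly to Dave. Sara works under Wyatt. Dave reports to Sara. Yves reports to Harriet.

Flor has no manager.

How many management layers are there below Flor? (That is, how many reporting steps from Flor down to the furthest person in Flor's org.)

5

The longest chain under Flor runs Flor → Wyatt → Sara → Dave → Harriet → Yves, which is 5 levels below Flor.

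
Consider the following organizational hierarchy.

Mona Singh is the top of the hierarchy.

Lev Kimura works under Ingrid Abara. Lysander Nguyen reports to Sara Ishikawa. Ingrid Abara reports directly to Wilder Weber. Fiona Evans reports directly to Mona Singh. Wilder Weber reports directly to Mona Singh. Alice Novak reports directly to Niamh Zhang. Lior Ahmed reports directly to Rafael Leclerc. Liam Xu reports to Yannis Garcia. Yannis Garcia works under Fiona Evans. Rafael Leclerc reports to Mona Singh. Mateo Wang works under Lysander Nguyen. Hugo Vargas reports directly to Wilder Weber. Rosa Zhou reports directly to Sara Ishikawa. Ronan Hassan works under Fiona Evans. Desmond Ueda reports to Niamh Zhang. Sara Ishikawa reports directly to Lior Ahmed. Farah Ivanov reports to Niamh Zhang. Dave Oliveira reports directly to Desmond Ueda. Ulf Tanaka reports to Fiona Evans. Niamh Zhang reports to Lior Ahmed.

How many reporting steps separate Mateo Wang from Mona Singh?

5

Chain from Mateo Wang up to Mona Singh: Mateo Wang → Lysander Nguyen → Sara Ishikawa → Lior Ahmed → Rafael Leclerc → Mona Singh. That is 5 steps up, so Mateo Wang is 5 levels below Mona Singh.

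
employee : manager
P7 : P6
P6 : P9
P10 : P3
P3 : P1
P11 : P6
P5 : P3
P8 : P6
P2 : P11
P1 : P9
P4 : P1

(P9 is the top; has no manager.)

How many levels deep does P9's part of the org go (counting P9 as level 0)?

The longest chain under P9 runs P9 → P1 → P3 → P5, which is 3 levels below P9.

3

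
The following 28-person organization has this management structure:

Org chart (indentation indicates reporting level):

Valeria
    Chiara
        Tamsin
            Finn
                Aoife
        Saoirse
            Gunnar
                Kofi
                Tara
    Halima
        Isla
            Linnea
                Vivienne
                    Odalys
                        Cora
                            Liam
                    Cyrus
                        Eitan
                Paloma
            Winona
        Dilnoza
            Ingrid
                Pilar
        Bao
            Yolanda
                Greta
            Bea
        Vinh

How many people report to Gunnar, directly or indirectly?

Gunnar directly manages Kofi, Tara. Kofi has no reports. Tara has no reports. So Gunnar's organization is 2 direct reports plus everyone under them: 1 + 1 = 2.

2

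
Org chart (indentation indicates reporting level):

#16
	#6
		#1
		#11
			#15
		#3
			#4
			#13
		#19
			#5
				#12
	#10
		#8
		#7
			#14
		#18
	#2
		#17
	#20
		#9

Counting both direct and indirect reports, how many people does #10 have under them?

4

#10 directly manages #8, #7, #18. #8 has no reports. Under #7: #14 (1). #18 has no reports. So #10's organization is 3 direct reports plus everyone under them: 1 + 2 + 1 = 4.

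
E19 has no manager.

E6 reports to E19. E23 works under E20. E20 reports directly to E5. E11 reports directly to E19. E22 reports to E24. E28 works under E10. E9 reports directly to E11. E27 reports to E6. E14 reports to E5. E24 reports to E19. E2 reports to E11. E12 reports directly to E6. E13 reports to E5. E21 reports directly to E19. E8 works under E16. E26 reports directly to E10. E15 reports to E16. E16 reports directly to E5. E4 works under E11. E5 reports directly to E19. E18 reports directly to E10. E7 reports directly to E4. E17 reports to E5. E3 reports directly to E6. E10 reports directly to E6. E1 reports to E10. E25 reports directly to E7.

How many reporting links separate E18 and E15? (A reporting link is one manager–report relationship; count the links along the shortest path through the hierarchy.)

E18 is 3 levels below E19, and E15 is 3 levels below E19 (their lowest common manager). The shortest path runs up from E18 to E19 and back down to E15: 3 + 3 = 6 links.

6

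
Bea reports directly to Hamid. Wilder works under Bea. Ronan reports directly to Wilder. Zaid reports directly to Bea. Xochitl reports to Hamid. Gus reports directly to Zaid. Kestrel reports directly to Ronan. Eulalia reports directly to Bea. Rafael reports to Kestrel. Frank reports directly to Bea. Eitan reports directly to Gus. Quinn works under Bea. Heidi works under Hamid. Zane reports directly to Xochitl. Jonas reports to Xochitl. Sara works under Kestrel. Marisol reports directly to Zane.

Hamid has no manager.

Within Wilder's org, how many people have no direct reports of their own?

2

The people in Wilder's organization with no one reporting to them are Sara, Rafael. That is 2.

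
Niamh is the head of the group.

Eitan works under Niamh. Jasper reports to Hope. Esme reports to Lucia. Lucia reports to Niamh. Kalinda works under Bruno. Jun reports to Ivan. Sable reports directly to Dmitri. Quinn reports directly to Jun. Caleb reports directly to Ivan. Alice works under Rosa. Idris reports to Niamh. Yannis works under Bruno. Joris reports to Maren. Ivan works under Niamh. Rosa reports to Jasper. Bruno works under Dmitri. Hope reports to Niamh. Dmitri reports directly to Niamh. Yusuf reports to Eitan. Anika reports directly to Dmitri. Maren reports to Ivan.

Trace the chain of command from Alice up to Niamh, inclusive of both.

Alice reports to Rosa. Rosa reports to Jasper. Jasper reports to Hope. Hope reports to Niamh. Niamh is at the top.

Alice -> Rosa -> Jasper -> Hope -> Niamh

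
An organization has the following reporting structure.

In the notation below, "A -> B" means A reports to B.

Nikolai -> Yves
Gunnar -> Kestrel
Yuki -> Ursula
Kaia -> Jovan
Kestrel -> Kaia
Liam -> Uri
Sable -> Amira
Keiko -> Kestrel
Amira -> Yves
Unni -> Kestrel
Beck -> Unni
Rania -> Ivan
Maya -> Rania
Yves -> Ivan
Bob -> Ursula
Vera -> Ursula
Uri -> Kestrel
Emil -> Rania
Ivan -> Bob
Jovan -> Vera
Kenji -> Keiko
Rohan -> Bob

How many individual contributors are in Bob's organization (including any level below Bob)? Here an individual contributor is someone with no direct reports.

The people in Bob's organization with no one reporting to them are Rohan, Emil, Maya, Nikolai, Sable. That is 5.

5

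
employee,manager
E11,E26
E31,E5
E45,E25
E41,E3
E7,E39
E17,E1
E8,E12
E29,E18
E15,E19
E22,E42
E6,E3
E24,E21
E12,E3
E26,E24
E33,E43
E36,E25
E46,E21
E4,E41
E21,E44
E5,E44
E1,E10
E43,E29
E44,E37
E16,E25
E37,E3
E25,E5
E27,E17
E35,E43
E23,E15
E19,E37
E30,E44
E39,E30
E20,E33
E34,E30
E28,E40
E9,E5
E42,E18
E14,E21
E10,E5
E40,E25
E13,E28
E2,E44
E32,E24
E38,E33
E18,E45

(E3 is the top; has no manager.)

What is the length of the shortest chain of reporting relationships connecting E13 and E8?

9

E13 is 7 levels below E3, and E8 is 2 levels below E3 (their lowest common manager). The shortest path runs up from E13 to E3 and back down to E8: 7 + 2 = 9 links.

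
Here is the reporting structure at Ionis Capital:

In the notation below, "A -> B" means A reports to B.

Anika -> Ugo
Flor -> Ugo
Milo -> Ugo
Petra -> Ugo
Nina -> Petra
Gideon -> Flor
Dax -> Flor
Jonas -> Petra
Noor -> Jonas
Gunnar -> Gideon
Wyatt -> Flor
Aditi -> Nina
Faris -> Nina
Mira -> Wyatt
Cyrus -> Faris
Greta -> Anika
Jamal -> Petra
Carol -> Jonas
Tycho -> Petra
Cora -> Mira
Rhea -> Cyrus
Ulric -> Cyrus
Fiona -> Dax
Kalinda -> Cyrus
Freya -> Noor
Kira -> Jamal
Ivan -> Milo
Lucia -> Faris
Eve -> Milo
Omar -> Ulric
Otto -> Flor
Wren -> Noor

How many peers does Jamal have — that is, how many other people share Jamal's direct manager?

Jamal reports to Petra. Petra's other direct reports are Nina, Jonas, Tycho — 3 peers.

3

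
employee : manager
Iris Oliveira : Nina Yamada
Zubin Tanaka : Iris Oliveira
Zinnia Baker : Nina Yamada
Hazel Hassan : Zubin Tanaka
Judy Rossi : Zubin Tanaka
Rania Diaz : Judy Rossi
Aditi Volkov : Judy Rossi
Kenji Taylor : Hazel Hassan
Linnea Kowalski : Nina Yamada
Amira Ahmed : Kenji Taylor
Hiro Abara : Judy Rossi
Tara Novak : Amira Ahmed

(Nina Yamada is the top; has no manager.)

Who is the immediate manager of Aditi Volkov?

Aditi Volkov reports directly to Judy Rossi.

Judy Rossi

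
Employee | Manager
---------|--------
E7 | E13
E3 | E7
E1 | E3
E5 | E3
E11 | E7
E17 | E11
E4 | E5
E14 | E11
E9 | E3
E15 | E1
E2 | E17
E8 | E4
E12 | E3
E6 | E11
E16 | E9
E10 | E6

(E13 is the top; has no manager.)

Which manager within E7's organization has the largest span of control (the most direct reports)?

Direct-report counts within E7's organization: E7 has 2; E11 has 3; E6 has 1; E17 has 1; E3 has 4; E9 has 1; E5 has 1; E4 has 1; E1 has 1. The largest is 4, held by E3.

E3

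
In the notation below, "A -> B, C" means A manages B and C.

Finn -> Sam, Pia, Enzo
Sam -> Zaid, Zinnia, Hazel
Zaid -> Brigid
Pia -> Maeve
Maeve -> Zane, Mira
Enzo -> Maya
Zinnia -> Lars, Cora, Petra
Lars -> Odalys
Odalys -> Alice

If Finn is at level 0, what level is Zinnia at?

Chain from Zinnia up to Finn: Zinnia → Sam → Finn. That is 2 steps up, so Zinnia is 2 levels below Finn.

2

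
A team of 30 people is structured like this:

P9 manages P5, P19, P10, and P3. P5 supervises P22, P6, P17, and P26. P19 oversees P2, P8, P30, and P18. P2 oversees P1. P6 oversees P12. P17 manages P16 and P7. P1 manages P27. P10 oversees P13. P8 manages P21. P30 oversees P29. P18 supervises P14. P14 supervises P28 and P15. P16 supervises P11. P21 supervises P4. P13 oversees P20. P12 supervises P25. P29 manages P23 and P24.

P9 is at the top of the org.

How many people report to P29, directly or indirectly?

2

P29 directly manages P23, P24. P23 has no reports. P24 has no reports. So P29's organization is 2 direct reports plus everyone under them: 1 + 1 = 2.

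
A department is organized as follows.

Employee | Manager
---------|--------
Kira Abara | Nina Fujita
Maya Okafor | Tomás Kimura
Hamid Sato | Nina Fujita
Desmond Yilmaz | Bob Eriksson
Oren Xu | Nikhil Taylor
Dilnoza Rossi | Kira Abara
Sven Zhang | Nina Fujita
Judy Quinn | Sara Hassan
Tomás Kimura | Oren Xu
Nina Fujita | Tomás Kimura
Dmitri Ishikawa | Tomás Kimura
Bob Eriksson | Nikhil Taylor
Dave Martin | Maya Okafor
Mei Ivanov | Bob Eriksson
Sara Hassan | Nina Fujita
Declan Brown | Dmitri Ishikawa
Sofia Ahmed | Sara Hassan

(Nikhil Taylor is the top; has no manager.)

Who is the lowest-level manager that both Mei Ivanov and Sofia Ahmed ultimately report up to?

Mei Ivanov's chain of managers is Bob Eriksson, Nikhil Taylor. Sofia Ahmed's chain of managers is Sara Hassan, Nina Fujita, Tomás Kimura, Oren Xu, Nikhil Taylor. The first manager that appears in both chains is Nikhil Taylor.

Nikhil Taylor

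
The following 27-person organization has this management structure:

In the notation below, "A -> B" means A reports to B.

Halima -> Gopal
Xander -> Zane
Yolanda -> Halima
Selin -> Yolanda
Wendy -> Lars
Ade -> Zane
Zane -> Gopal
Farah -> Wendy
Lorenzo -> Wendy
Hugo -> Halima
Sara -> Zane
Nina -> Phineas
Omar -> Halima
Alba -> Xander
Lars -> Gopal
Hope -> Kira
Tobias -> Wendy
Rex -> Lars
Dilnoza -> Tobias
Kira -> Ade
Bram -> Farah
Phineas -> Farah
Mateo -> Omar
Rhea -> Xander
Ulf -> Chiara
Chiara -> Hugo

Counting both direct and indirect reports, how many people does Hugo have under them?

Hugo directly manages Chiara. Under Chiara: Ulf (1). That's 2 in total.

2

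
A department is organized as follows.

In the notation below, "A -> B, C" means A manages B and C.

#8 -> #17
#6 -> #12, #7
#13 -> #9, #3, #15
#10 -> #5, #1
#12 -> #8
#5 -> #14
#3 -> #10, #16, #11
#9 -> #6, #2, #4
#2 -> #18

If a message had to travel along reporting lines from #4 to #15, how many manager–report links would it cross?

3

#4 is 2 levels below #13, and #15 is 1 level below #13 (their lowest common manager). The shortest path runs up from #4 to #13 and back down to #15: 2 + 1 = 3 links.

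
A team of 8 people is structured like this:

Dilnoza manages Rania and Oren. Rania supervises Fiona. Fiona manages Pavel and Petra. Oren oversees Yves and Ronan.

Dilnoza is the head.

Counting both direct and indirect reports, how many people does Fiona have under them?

2

Fiona directly manages Pavel, Petra. Pavel has no reports. Petra has no reports. So Fiona's organization is 2 direct reports plus everyone under them: 1 + 1 = 2.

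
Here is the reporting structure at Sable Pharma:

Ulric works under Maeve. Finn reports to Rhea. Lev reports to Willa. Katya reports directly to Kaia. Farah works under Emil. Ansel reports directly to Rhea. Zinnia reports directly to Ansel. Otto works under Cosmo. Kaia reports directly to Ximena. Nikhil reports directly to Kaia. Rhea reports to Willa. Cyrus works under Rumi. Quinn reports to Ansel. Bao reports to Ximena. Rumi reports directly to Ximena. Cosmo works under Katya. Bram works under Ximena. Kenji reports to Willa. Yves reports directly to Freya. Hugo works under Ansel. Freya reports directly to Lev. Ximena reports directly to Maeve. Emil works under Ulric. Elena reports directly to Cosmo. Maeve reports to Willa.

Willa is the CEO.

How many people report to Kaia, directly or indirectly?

5

Kaia directly manages Katya, Nikhil. Under Katya: Cosmo, Elena, Otto (3). Nikhil has no reports. So Kaia's organization is 2 direct reports plus everyone under them: 4 + 1 = 5.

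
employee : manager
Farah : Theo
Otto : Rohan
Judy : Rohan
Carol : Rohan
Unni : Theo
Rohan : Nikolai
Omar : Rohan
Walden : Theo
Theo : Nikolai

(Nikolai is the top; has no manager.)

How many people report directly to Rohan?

Rohan directly manages Carol, Omar, Judy, Otto. That is 4 direct reports.

4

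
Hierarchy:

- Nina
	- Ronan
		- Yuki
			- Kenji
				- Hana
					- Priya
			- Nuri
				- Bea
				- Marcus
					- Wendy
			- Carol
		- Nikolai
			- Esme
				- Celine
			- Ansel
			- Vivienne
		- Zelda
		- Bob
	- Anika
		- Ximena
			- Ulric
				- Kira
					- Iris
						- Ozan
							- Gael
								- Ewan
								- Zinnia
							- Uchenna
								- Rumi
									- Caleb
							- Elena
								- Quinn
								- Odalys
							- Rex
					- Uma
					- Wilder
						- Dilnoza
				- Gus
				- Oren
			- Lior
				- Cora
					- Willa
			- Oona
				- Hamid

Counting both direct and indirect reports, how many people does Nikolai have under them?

4

Nikolai directly manages Esme, Ansel, Vivienne. Under Esme: Celine (1). Ansel has no reports. Vivienne has no reports. So Nikolai's organization is 3 direct reports plus everyone under them: 2 + 1 + 1 = 4.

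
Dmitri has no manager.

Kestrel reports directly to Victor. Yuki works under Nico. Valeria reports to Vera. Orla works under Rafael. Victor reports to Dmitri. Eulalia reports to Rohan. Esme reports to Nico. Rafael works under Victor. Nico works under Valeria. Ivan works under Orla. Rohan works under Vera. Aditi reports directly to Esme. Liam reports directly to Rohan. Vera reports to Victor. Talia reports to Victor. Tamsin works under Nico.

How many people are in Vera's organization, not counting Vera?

Vera directly manages Rohan, Valeria. Under Rohan: Eulalia, Liam (2). Under Valeria: Nico, Esme, Aditi, Yuki, Tamsin (5). So Vera's organization is 2 direct reports plus everyone under them: 3 + 6 = 9.

9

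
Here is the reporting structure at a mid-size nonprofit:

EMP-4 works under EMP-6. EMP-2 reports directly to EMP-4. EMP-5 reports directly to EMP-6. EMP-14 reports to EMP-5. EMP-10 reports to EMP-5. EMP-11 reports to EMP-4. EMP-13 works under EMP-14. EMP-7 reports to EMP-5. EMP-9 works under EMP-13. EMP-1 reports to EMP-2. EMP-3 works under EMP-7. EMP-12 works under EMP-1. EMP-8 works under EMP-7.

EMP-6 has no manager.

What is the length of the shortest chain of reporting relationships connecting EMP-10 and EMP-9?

EMP-10 is 1 level below EMP-5, and EMP-9 is 3 levels below EMP-5 (their lowest common manager). The shortest path runs up from EMP-10 to EMP-5 and back down to EMP-9: 1 + 3 = 4 links.

4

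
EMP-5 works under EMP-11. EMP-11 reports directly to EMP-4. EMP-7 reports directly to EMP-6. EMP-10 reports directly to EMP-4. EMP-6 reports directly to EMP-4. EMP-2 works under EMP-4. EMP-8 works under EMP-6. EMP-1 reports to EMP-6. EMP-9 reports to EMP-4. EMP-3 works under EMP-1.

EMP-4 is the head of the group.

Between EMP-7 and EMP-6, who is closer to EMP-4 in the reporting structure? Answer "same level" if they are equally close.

EMP-7 is 2 levels below EMP-4; EMP-6 is 1. EMP-6 is higher.

EMP-6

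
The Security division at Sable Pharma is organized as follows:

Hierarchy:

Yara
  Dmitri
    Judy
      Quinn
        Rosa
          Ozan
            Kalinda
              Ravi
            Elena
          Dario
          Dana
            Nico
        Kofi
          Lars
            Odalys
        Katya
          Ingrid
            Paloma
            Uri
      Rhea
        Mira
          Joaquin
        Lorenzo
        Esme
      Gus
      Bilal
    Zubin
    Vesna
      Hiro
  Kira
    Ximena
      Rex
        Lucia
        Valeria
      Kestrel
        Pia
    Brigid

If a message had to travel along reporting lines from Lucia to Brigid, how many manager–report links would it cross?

4

Lucia is 3 levels below Kira, and Brigid is 1 level below Kira (their lowest common manager). The shortest path runs up from Lucia to Kira and back down to Brigid: 3 + 1 = 4 links.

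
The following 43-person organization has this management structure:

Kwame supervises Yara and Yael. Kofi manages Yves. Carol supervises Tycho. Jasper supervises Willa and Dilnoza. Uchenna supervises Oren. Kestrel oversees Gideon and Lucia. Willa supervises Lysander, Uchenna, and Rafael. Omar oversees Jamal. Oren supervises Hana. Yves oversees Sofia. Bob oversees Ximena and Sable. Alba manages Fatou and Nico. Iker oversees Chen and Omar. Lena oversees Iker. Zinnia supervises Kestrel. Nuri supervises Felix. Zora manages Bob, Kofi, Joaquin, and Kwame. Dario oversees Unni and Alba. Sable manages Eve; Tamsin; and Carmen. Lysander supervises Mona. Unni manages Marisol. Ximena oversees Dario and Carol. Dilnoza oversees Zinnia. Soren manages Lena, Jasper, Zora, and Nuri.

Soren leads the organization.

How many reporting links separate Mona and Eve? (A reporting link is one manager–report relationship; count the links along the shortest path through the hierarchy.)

8

Mona is 4 levels below Soren, and Eve is 4 levels below Soren (their lowest common manager). The shortest path runs up from Mona to Soren and back down to Eve: 4 + 4 = 8 links.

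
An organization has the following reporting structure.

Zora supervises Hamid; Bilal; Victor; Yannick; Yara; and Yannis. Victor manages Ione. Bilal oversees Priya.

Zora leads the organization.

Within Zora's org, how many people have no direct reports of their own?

6

The people in Zora's organization with no one reporting to them are Yannis, Yara, Yannick, Ione, Priya, Hamid. That is 6.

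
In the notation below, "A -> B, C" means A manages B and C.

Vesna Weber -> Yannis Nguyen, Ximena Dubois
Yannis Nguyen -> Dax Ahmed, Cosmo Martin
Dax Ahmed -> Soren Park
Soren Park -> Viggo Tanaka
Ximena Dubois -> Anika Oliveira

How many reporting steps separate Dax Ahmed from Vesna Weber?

Chain from Dax Ahmed up to Vesna Weber: Dax Ahmed → Yannis Nguyen → Vesna Weber. That is 2 steps up, so Dax Ahmed is 2 levels below Vesna Weber.

2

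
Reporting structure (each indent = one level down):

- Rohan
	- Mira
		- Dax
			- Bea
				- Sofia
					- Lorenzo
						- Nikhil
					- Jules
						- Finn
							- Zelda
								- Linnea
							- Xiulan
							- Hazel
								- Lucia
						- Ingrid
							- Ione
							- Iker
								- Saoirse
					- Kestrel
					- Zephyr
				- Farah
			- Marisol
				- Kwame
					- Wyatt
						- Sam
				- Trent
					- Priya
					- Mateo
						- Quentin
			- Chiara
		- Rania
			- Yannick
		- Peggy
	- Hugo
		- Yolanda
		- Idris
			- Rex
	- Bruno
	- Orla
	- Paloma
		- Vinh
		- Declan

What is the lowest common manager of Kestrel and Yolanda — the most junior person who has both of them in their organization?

Kestrel's chain of managers is Sofia, Bea, Dax, Mira, Rohan. Yolanda's chain of managers is Hugo, Rohan. The first manager that appears in both chains is Rohan.

Rohan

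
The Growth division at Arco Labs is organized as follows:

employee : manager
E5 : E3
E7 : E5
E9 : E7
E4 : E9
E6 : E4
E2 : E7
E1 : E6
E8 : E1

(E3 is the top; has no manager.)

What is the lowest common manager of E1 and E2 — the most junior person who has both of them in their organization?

E1's chain of managers is E6, E4, E9, E7, E5, E3. E2's chain of managers is E7, E5, E3. The first manager that appears in both chains is E7.

E7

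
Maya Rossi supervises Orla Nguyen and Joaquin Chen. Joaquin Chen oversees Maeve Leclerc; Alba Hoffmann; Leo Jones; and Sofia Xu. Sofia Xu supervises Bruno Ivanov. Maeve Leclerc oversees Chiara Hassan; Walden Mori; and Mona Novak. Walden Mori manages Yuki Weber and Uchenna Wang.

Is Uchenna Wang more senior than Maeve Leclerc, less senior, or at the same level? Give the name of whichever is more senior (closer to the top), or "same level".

Uchenna Wang is 4 levels below Maya Rossi; Maeve Leclerc is 2. Maeve Leclerc is higher.

Maeve Leclerc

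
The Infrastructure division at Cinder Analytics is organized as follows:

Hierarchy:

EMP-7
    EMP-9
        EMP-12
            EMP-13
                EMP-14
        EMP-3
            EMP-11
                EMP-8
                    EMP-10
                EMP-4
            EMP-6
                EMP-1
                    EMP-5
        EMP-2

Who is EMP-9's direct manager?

EMP-9 reports directly to EMP-7.

EMP-7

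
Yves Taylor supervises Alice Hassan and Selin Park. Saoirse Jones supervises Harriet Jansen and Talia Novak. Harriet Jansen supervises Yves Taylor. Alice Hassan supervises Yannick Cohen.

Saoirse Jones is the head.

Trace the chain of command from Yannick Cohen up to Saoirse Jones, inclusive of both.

Yannick Cohen reports to Alice Hassan. Alice Hassan reports to Yves Taylor. Yves Taylor reports to Harriet Jansen. Harriet Jansen reports to Saoirse Jones. Saoirse Jones is at the top.

Yannick Cohen -> Alice Hassan -> Yves Taylor -> Harriet Jansen -> Saoirse Jones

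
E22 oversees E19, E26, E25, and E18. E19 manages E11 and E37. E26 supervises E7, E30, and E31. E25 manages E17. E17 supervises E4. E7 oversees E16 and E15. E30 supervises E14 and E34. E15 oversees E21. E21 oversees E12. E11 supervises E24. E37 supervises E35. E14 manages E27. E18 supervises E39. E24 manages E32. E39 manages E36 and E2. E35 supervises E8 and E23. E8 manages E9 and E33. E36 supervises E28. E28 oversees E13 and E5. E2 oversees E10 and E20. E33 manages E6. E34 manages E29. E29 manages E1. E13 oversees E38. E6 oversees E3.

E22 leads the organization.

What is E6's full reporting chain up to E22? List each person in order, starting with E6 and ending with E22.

E6 reports to E33. E33 reports to E8. E8 reports to E35. E35 reports to E37. E37 reports to E19. E19 reports to E22. E22 is at the top.

E6 -> E33 -> E8 -> E35 -> E37 -> E19 -> E22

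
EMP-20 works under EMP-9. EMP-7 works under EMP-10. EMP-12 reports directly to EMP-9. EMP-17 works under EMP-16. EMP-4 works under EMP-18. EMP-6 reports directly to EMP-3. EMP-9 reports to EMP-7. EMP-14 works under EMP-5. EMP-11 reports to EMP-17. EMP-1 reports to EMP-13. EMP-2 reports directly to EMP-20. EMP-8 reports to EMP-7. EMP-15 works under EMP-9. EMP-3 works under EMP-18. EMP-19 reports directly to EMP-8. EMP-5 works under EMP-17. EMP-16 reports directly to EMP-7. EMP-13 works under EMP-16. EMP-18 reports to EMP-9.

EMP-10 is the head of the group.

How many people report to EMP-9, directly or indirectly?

8

EMP-9 directly manages EMP-18, EMP-20, EMP-15, EMP-12. Under EMP-18: EMP-4, EMP-3, EMP-6 (3). Under EMP-20: EMP-2 (1). EMP-15 has no reports. EMP-12 has no reports. So EMP-9's organization is 4 direct reports plus everyone under them: 4 + 2 + 1 + 1 = 8.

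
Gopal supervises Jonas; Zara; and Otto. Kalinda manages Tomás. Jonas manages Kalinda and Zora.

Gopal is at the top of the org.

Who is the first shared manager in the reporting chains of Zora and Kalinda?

Zora's chain of managers is Jonas, Gopal. Kalinda's chain of managers is Jonas, Gopal. The first manager that appears in both chains is Jonas.

Jonas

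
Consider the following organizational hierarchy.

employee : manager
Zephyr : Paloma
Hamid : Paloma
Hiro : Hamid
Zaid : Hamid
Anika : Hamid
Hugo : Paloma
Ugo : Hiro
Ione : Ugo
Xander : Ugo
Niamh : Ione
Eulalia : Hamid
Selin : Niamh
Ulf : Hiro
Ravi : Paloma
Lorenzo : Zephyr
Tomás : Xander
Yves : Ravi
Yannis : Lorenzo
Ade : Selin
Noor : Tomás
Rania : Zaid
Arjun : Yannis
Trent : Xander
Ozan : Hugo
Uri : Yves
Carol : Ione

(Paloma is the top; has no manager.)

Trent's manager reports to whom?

Ugo

Trent reports to Xander, and Xander reports to Ugo. So Trent's skip-level manager is Ugo.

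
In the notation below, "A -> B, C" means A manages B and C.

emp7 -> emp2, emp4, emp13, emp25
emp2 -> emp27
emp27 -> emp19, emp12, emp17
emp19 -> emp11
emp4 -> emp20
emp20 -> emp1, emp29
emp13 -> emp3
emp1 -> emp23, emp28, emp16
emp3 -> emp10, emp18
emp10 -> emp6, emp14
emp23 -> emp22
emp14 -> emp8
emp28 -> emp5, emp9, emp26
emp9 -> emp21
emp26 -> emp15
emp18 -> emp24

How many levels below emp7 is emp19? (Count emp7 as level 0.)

Chain from emp19 up to emp7: emp19 → emp27 → emp2 → emp7. That is 3 steps up, so emp19 is 3 levels below emp7.

3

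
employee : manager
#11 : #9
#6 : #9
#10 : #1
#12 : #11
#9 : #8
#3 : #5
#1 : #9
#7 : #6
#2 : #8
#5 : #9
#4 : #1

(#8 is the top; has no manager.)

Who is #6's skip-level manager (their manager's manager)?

#6 reports to #9, and #9 reports to #8. So #6's skip-level manager is #8.

#8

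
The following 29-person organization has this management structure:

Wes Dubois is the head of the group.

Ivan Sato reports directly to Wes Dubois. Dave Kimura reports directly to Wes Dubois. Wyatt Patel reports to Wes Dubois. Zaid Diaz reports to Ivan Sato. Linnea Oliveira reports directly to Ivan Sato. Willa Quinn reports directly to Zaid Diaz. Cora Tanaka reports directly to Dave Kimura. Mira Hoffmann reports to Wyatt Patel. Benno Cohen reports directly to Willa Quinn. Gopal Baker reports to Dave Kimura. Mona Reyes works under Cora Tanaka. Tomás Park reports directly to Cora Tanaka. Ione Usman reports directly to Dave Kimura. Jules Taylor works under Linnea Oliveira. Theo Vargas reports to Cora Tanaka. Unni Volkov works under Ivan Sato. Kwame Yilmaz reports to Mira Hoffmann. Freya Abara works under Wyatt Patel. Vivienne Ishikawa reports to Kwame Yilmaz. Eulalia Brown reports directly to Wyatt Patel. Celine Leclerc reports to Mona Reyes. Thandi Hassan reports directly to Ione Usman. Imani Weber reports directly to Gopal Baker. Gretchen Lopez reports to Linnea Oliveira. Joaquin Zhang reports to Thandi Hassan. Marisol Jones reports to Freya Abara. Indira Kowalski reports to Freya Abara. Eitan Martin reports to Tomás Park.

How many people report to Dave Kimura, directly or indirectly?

Dave Kimura directly manages Cora Tanaka, Gopal Baker, Ione Usman. Under Cora Tanaka: Theo Vargas, Tomás Park, Eitan Martin, Mona Reyes, Celine Leclerc (5). Under Gopal Baker: Imani Weber (1). Under Ione Usman: Thandi Hassan, Joaquin Zhang (2). So Dave Kimura's organization is 3 direct reports plus everyone under them: 6 + 2 + 3 = 11.

11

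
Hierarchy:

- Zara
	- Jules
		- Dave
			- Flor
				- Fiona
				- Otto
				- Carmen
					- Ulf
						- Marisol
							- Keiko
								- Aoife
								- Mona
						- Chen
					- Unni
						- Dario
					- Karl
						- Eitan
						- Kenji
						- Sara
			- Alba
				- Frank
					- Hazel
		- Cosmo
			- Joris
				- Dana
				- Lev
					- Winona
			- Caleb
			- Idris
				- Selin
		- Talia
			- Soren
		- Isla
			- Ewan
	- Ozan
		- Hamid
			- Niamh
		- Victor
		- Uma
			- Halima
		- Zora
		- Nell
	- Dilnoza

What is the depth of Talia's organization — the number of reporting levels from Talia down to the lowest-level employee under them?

The longest chain under Talia runs Talia → Soren, which is 1 level below Talia.

1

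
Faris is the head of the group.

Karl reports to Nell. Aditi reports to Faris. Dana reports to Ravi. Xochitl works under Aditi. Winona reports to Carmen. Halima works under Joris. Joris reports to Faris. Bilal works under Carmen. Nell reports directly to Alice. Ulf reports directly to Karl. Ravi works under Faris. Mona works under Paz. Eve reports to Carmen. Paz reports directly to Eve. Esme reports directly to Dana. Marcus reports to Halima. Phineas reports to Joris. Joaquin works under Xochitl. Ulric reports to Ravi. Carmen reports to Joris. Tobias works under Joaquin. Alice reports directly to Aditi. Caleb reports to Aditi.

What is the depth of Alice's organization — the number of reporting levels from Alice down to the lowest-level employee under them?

The longest chain under Alice runs Alice → Nell → Karl → Ulf, which is 3 levels below Alice.

3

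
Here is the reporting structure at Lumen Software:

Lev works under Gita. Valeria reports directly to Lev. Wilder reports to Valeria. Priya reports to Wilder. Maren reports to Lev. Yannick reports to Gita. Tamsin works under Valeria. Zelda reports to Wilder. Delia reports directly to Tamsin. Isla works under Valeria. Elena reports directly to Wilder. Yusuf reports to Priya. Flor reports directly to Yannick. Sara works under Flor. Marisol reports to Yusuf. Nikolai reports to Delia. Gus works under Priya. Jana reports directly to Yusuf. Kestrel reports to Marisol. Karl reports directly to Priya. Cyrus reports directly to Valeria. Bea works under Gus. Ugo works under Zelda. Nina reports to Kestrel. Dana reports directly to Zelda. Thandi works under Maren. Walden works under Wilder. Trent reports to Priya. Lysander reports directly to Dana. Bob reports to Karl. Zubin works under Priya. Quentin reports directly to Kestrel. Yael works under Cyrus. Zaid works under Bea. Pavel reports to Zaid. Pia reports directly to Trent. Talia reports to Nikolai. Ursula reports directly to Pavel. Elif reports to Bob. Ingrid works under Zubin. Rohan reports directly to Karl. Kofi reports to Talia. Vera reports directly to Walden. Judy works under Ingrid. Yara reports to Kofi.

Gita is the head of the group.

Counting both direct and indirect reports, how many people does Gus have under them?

Gus directly manages Bea. Under Bea: Zaid, Pavel, Ursula (3). That's 4 in total.

4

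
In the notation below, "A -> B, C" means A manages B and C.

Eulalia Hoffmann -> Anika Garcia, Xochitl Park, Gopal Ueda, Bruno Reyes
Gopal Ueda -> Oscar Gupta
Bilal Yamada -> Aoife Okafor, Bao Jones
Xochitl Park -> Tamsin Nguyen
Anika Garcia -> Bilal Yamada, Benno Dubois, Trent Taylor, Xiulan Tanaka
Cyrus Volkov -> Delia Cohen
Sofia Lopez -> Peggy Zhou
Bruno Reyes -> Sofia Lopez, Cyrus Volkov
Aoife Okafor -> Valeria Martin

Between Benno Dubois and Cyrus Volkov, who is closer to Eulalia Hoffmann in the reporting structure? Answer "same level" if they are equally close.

same level

Both Benno Dubois and Cyrus Volkov are 2 levels below Eulalia Hoffmann.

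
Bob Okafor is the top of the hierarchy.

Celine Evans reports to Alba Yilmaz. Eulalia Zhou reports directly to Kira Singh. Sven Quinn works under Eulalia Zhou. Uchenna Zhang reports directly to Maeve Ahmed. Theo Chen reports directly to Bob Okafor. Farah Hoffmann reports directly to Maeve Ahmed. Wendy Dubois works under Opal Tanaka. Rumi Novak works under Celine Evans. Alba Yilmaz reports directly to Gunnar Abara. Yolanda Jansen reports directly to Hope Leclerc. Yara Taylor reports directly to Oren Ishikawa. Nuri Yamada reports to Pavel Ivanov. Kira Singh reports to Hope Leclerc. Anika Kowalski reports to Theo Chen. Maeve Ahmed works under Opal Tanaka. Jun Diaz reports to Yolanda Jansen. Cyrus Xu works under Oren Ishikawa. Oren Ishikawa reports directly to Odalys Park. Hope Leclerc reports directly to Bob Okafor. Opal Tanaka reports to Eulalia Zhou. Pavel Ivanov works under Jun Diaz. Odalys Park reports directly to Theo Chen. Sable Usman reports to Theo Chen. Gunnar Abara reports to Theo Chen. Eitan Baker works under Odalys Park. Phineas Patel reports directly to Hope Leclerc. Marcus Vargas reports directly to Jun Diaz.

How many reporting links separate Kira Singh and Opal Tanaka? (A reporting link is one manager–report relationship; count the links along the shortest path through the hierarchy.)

2

Opal Tanaka is in Kira Singh's organization: the chain from Opal Tanaka up to Kira Singh is Opal Tanaka → Eulalia Zhou → Kira Singh, which is 2 links.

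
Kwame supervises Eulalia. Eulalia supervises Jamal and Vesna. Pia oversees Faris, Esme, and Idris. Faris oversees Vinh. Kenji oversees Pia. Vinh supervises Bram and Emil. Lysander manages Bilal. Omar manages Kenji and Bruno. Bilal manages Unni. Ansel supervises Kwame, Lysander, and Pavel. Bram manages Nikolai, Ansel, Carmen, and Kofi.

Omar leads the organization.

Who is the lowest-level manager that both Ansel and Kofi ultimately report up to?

Bram

Ansel's chain of managers is Bram, Vinh, Faris, Pia, Kenji, Omar. Kofi's chain of managers is Bram, Vinh, Faris, Pia, Kenji, Omar. The first manager that appears in both chains is Bram.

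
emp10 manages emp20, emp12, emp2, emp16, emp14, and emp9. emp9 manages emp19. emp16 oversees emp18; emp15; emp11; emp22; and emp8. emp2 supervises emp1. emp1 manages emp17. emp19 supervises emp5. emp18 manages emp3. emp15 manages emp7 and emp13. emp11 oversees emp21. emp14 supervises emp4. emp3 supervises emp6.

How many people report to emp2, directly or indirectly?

2

emp2 directly manages emp1. Under emp1: emp17 (1). That's 2 in total.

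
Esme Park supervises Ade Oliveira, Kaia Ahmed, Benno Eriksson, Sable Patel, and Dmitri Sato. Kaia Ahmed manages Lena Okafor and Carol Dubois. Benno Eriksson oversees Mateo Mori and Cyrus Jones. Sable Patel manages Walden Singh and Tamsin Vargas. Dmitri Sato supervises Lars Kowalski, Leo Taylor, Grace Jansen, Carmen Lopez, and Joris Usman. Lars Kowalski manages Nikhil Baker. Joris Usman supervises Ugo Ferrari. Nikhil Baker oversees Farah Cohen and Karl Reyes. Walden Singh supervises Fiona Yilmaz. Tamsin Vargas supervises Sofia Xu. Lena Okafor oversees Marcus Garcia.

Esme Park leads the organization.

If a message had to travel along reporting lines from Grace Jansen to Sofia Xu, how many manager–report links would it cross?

Grace Jansen is 2 levels below Esme Park, and Sofia Xu is 3 levels below Esme Park (their lowest common manager). The shortest path runs up from Grace Jansen to Esme Park and back down to Sofia Xu: 2 + 3 = 5 links.

5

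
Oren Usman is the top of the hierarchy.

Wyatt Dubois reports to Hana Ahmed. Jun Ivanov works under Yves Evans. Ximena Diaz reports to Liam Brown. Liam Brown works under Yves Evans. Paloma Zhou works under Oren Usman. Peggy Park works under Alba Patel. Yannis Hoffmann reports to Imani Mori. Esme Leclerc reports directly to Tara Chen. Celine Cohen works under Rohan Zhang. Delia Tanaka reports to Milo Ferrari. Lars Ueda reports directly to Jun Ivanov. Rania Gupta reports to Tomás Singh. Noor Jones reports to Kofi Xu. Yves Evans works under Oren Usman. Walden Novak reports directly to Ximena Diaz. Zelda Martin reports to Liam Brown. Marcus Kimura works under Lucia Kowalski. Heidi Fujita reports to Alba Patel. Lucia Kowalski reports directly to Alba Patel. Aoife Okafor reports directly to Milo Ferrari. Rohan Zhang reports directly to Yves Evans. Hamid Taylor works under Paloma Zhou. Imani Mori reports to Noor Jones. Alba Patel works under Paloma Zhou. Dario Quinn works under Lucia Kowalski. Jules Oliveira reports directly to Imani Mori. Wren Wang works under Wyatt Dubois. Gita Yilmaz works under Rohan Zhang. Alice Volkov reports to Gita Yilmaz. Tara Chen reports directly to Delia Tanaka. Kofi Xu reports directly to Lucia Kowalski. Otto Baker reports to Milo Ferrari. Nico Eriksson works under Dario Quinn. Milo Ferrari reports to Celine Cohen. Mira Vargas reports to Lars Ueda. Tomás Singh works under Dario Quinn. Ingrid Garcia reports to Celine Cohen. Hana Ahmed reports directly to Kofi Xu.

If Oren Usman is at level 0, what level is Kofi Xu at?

Chain from Kofi Xu up to Oren Usman: Kofi Xu → Lucia Kowalski → Alba Patel → Paloma Zhou → Oren Usman. That is 4 steps up, so Kofi Xu is 4 levels below Oren Usman.

4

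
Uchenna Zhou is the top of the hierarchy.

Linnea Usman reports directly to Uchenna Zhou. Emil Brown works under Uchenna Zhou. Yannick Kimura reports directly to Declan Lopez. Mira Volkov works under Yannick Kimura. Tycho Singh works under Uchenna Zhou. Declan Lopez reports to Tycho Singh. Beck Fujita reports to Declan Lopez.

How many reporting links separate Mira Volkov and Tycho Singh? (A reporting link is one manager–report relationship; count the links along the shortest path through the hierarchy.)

3

Mira Volkov is in Tycho Singh's organization: the chain from Mira Volkov up to Tycho Singh is Mira Volkov → Yannick Kimura → Declan Lopez → Tycho Singh, which is 3 links.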